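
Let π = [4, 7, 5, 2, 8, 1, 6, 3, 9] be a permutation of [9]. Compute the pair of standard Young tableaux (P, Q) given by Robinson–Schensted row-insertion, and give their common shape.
P = [1, 3, 6, 9] / [2, 5] / [4, 8] / [7];  Q = [1, 2, 5, 9] / [3, 7] / [4, 8] / [6];  common shape = (4, 2, 2, 1)

Row-insert the values π_1, π_2, … into P one at a time, bumping the leftmost entry strictly greater than the inserted value down to the next row. The recording tableau Q records, in position (i, j), the step at which that cell was added to P.
  Insert 4 (step 1): P = [4];  Q = [1]
  Insert 7 (step 2): P = [4, 7];  Q = [1, 2]
  Insert 5 (step 3): P = [4, 5] / [7];  Q = [1, 2] / [3]
  Insert 2 (step 4): P = [2, 5] / [4] / [7];  Q = [1, 2] / [3] / [4]
  Insert 8 (step 5): P = [2, 5, 8] / [4] / [7];  Q = [1, 2, 5] / [3] / [4]
  Insert 1 (step 6): P = [1, 5, 8] / [2] / [4] / [7];  Q = [1, 2, 5] / [3] / [4] / [6]
  Insert 6 (step 7): P = [1, 5, 6] / [2, 8] / [4] / [7];  Q = [1, 2, 5] / [3, 7] / [4] / [6]
  Insert 3 (step 8): P = [1, 3, 6] / [2, 5] / [4, 8] / [7];  Q = [1, 2, 5] / [3, 7] / [4, 8] / [6]
  Insert 9 (step 9): P = [1, 3, 6, 9] / [2, 5] / [4, 8] / [7];  Q = [1, 2, 5, 9] / [3, 7] / [4, 8] / [6]
Final shape: (4, 2, 2, 1).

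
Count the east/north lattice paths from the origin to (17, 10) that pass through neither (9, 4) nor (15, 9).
Number of paths = 3357618

Inclusion–exclusion. Total paths: C(27, 17) = 8436285. Through P₁: C(13, 9)·C(14, 8) = 2147145. Through P₂: C(24, 15)·C(3, 2) = 3922512. Since P₁ is strictly southwest of P₂, a monotone path through both must visit P₁ then P₂; paths through both = C(13, 9)·C(11, 6)·C(3, 2) = 990990. Avoid both = 8436285 − 2147145 − 3922512 + 990990 = 3357618.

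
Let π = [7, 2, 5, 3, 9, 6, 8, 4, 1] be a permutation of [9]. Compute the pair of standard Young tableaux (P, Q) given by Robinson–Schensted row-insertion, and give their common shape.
P = [1, 3, 4, 8] / [2, 6] / [5, 9] / [7];  Q = [1, 3, 5, 7] / [2, 6] / [4, 8] / [9];  common shape = (4, 2, 2, 1)

Row-insert the values π_1, π_2, … into P one at a time, bumping the leftmost entry strictly greater than the inserted value down to the next row. The recording tableau Q records, in position (i, j), the step at which that cell was added to P.
  Insert 7 (step 1): P = [7];  Q = [1]
  Insert 2 (step 2): P = [2] / [7];  Q = [1] / [2]
  Insert 5 (step 3): P = [2, 5] / [7];  Q = [1, 3] / [2]
  Insert 3 (step 4): P = [2, 3] / [5] / [7];  Q = [1, 3] / [2] / [4]
  Insert 9 (step 5): P = [2, 3, 9] / [5] / [7];  Q = [1, 3, 5] / [2] / [4]
  Insert 6 (step 6): P = [2, 3, 6] / [5, 9] / [7];  Q = [1, 3, 5] / [2, 6] / [4]
  Insert 8 (step 7): P = [2, 3, 6, 8] / [5, 9] / [7];  Q = [1, 3, 5, 7] / [2, 6] / [4]
  Insert 4 (step 8): P = [2, 3, 4, 8] / [5, 6] / [7, 9];  Q = [1, 3, 5, 7] / [2, 6] / [4, 8]
  Insert 1 (step 9): P = [1, 3, 4, 8] / [2, 6] / [5, 9] / [7];  Q = [1, 3, 5, 7] / [2, 6] / [4, 8] / [9]
Final shape: (4, 2, 2, 1).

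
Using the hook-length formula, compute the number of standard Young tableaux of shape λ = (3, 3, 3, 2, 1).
# SYT of shape (3, 3, 3, 2, 1) = 2112

Hook-length formula: f^λ = n! / Π hook(c), product over all cells c of the Young diagram. For λ = (3, 3, 3, 2, 1), n = 12 boxes. Hook lengths by row (left-to-right, top-to-bottom): [7, 5, 3]; [6, 4, 2]; [5, 3, 1]; [3, 1]; [1]. Product of hooks = 226800. So f^λ = 12! / 226800 = 479001600 / 226800 = 2112.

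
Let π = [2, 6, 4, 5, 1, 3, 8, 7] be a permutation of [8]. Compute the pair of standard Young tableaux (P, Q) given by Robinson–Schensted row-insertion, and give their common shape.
P = [1, 3, 5, 7] / [2, 4, 8] / [6];  Q = [1, 2, 4, 7] / [3, 6, 8] / [5];  common shape = (4, 3, 1)

Row-insert the values π_1, π_2, … into P one at a time, bumping the leftmost entry strictly greater than the inserted value down to the next row. The recording tableau Q records, in position (i, j), the step at which that cell was added to P.
  Insert 2 (step 1): P = [2];  Q = [1]
  Insert 6 (step 2): P = [2, 6];  Q = [1, 2]
  Insert 4 (step 3): P = [2, 4] / [6];  Q = [1, 2] / [3]
  Insert 5 (step 4): P = [2, 4, 5] / [6];  Q = [1, 2, 4] / [3]
  Insert 1 (step 5): P = [1, 4, 5] / [2] / [6];  Q = [1, 2, 4] / [3] / [5]
  Insert 3 (step 6): P = [1, 3, 5] / [2, 4] / [6];  Q = [1, 2, 4] / [3, 6] / [5]
  Insert 8 (step 7): P = [1, 3, 5, 8] / [2, 4] / [6];  Q = [1, 2, 4, 7] / [3, 6] / [5]
  Insert 7 (step 8): P = [1, 3, 5, 7] / [2, 4, 8] / [6];  Q = [1, 2, 4, 7] / [3, 6, 8] / [5]
Final shape: (4, 3, 1).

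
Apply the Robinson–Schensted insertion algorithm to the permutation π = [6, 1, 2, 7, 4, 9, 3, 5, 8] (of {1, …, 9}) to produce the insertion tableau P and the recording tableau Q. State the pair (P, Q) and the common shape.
P = [1, 2, 3, 5, 8] / [4, 7, 9] / [6];  Q = [1, 3, 4, 6, 9] / [2, 5, 8] / [7];  common shape = (5, 3, 1)

Row-insert the values π_1, π_2, … into P one at a time, bumping the leftmost entry strictly greater than the inserted value down to the next row. The recording tableau Q records, in position (i, j), the step at which that cell was added to P.
  Insert 6 (step 1): P = [6];  Q = [1]
  Insert 1 (step 2): P = [1] / [6];  Q = [1] / [2]
  Insert 2 (step 3): P = [1, 2] / [6];  Q = [1, 3] / [2]
  Insert 7 (step 4): P = [1, 2, 7] / [6];  Q = [1, 3, 4] / [2]
  Insert 4 (step 5): P = [1, 2, 4] / [6, 7];  Q = [1, 3, 4] / [2, 5]
  Insert 9 (step 6): P = [1, 2, 4, 9] / [6, 7];  Q = [1, 3, 4, 6] / [2, 5]
  Insert 3 (step 7): P = [1, 2, 3, 9] / [4, 7] / [6];  Q = [1, 3, 4, 6] / [2, 5] / [7]
  Insert 5 (step 8): P = [1, 2, 3, 5] / [4, 7, 9] / [6];  Q = [1, 3, 4, 6] / [2, 5, 8] / [7]
  Insert 8 (step 9): P = [1, 2, 3, 5, 8] / [4, 7, 9] / [6];  Q = [1, 3, 4, 6, 9] / [2, 5, 8] / [7]
Final shape: (5, 3, 1).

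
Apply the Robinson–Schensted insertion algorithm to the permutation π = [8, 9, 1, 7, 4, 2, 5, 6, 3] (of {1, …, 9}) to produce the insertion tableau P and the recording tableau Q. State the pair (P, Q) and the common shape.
P = [1, 2, 3, 6] / [4, 5] / [7, 9] / [8];  Q = [1, 2, 7, 8] / [3, 4] / [5, 9] / [6];  common shape = (4, 2, 2, 1)

Row-insert the values π_1, π_2, … into P one at a time, bumping the leftmost entry strictly greater than the inserted value down to the next row. The recording tableau Q records, in position (i, j), the step at which that cell was added to P.
  Insert 8 (step 1): P = [8];  Q = [1]
  Insert 9 (step 2): P = [8, 9];  Q = [1, 2]
  Insert 1 (step 3): P = [1, 9] / [8];  Q = [1, 2] / [3]
  Insert 7 (step 4): P = [1, 7] / [8, 9];  Q = [1, 2] / [3, 4]
  Insert 4 (step 5): P = [1, 4] / [7, 9] / [8];  Q = [1, 2] / [3, 4] / [5]
  Insert 2 (step 6): P = [1, 2] / [4, 9] / [7] / [8];  Q = [1, 2] / [3, 4] / [5] / [6]
  Insert 5 (step 7): P = [1, 2, 5] / [4, 9] / [7] / [8];  Q = [1, 2, 7] / [3, 4] / [5] / [6]
  Insert 6 (step 8): P = [1, 2, 5, 6] / [4, 9] / [7] / [8];  Q = [1, 2, 7, 8] / [3, 4] / [5] / [6]
  Insert 3 (step 9): P = [1, 2, 3, 6] / [4, 5] / [7, 9] / [8];  Q = [1, 2, 7, 8] / [3, 4] / [5, 9] / [6]
Final shape: (4, 2, 2, 1).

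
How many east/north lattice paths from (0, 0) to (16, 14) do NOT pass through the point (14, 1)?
Number of paths = 145421100

Total paths from (0, 0) to (16, 14): C(30, 16) = 145422675. Paths through (14, 1): (paths (0, 0) → (14, 1)) × (paths (14, 1) → (16, 14)) = C(15, 14) · C(15, 2) = 15 · 105 = 1575. Avoidance count = 145422675 − 1575 = 145421100.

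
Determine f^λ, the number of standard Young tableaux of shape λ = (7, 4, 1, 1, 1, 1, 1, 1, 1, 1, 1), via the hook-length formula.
# SYT of shape (7, 4, 1, 1, 1, 1, 1, 1, 1, 1, 1) = 4012800

Hook-length formula: f^λ = n! / Π hook(c), product over all cells c of the Young diagram. For λ = (7, 4, 1, 1, 1, 1, 1, 1, 1, 1, 1), n = 20 boxes. Hook lengths by row (left-to-right, top-to-bottom): [17, 7, 6, 5, 3, 2, 1]; [13, 3, 2, 1]; [9]; [8]; [7]; [6]; [5]; [4]; [3]; [2]; [1]. Product of hooks = 606285388800. So f^λ = 20! / 606285388800 = 2432902008176640000 / 606285388800 = 4012800.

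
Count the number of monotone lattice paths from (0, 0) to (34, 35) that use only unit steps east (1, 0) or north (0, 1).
Number of paths = 56093138908331422716

A monotone lattice path from (0, 0) to (34, 35) consists of 34 east steps and 35 north steps in some order, so it is determined by which 34 of the 69 steps are east. The count is C(69, 34) = 56093138908331422716.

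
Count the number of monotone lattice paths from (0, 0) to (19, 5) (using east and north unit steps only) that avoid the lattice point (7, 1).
Number of paths = 27944

Total paths from (0, 0) to (19, 5): C(24, 19) = 42504. Paths through (7, 1): (paths (0, 0) → (7, 1)) × (paths (7, 1) → (19, 5)) = C(8, 7) · C(16, 12) = 8 · 1820 = 14560. Avoidance count = 42504 − 14560 = 27944.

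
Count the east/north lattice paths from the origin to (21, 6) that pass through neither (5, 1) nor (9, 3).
Number of paths = 114766

Inclusion–exclusion. Total paths: C(27, 21) = 296010. Through P₁: C(6, 5)·C(21, 16) = 122094. Through P₂: C(12, 9)·C(15, 12) = 100100. Since P₁ is strictly southwest of P₂, a monotone path through both must visit P₁ then P₂; paths through both = C(6, 5)·C(6, 4)·C(15, 12) = 40950. Avoid both = 296010 − 122094 − 100100 + 40950 = 114766.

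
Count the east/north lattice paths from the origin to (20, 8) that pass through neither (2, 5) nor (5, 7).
Number of paths = 3070863

Inclusion–exclusion. Total paths: C(28, 20) = 3108105. Through P₁: C(7, 2)·C(21, 18) = 27930. Through P₂: C(12, 5)·C(16, 15) = 12672. Since P₁ is strictly southwest of P₂, a monotone path through both must visit P₁ then P₂; paths through both = C(7, 2)·C(5, 3)·C(16, 15) = 3360. Avoid both = 3108105 − 27930 − 12672 + 3360 = 3070863.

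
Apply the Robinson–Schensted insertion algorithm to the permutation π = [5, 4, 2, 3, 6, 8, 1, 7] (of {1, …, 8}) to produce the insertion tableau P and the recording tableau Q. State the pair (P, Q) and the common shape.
P = [1, 3, 6, 7] / [2, 8] / [4] / [5];  Q = [1, 4, 5, 6] / [2, 8] / [3] / [7];  common shape = (4, 2, 1, 1)

Row-insert the values π_1, π_2, … into P one at a time, bumping the leftmost entry strictly greater than the inserted value down to the next row. The recording tableau Q records, in position (i, j), the step at which that cell was added to P.
  Insert 5 (step 1): P = [5];  Q = [1]
  Insert 4 (step 2): P = [4] / [5];  Q = [1] / [2]
  Insert 2 (step 3): P = [2] / [4] / [5];  Q = [1] / [2] / [3]
  Insert 3 (step 4): P = [2, 3] / [4] / [5];  Q = [1, 4] / [2] / [3]
  Insert 6 (step 5): P = [2, 3, 6] / [4] / [5];  Q = [1, 4, 5] / [2] / [3]
  Insert 8 (step 6): P = [2, 3, 6, 8] / [4] / [5];  Q = [1, 4, 5, 6] / [2] / [3]
  Insert 1 (step 7): P = [1, 3, 6, 8] / [2] / [4] / [5];  Q = [1, 4, 5, 6] / [2] / [3] / [7]
  Insert 7 (step 8): P = [1, 3, 6, 7] / [2, 8] / [4] / [5];  Q = [1, 4, 5, 6] / [2, 8] / [3] / [7]
Final shape: (4, 2, 1, 1).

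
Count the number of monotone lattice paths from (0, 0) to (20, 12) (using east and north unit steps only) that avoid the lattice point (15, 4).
Number of paths = 220804428

Total paths from (0, 0) to (20, 12): C(32, 20) = 225792840. Paths through (15, 4): (paths (0, 0) → (15, 4)) × (paths (15, 4) → (20, 12)) = C(19, 15) · C(13, 5) = 3876 · 1287 = 4988412. Avoidance count = 225792840 − 4988412 = 220804428.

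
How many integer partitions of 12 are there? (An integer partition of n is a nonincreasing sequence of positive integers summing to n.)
p(12) = 77

List all partitions of 12: 12, 11+1, 10+2, 10+1+1, 9+3, 9+2+1, 9+1+1+1, 8+4, 8+3+1, 8+2+2, 8+2+1+1, 8+1+1+1+1, 7+5, 7+4+1, 7+3+2, 7+3+1+1, 7+2+2+1, 7+2+1+1+1, 7+1+1+1+1+1, 6+6, 6+5+1, 6+4+2, 6+4+1+1, 6+3+3, 6+3+2+1, 6+3+1+1+1, 6+2+2+2, 6+2+2+1+1, 6+2+1+1+1+1, 6+1+1+1+1+1+1, … (77 total). Counting them gives p(12) = 77.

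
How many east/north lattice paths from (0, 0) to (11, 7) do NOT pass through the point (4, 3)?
Number of paths = 20274

Total paths from (0, 0) to (11, 7): C(18, 11) = 31824. Paths through (4, 3): (paths (0, 0) → (4, 3)) × (paths (4, 3) → (11, 7)) = C(7, 4) · C(11, 7) = 35 · 330 = 11550. Avoidance count = 31824 − 11550 = 20274.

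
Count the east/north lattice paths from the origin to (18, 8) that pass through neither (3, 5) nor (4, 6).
Number of paths = 1504819

Inclusion–exclusion. Total paths: C(26, 18) = 1562275. Through P₁: C(8, 3)·C(18, 15) = 45696. Through P₂: C(10, 4)·C(16, 14) = 25200. Since P₁ is strictly southwest of P₂, a monotone path through both must visit P₁ then P₂; paths through both = C(8, 3)·C(2, 1)·C(16, 14) = 13440. Avoid both = 1562275 − 45696 − 25200 + 13440 = 1504819.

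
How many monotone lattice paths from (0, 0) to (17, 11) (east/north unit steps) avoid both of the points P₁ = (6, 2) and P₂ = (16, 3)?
Number of paths = 16765351

Inclusion–exclusion. Total paths: C(28, 17) = 21474180. Through P₁: C(8, 6)·C(20, 11) = 4702880. Through P₂: C(19, 16)·C(9, 1) = 8721. Since P₁ is strictly southwest of P₂, a monotone path through both must visit P₁ then P₂; paths through both = C(8, 6)·C(11, 10)·C(9, 1) = 2772. Avoid both = 21474180 − 4702880 − 8721 + 2772 = 16765351.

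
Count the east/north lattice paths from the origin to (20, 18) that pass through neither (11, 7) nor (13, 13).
Number of paths = 20701295394

Inclusion–exclusion. Total paths: C(38, 20) = 33578000610. Through P₁: C(18, 11)·C(20, 9) = 5345159040. Through P₂: C(26, 13)·C(12, 7) = 8237275200. Since P₁ is strictly southwest of P₂, a monotone path through both must visit P₁ then P₂; paths through both = C(18, 11)·C(8, 2)·C(12, 7) = 705729024. Avoid both = 33578000610 − 5345159040 − 8237275200 + 705729024 = 20701295394.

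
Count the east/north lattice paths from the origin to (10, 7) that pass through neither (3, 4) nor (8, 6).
Number of paths = 8444

Inclusion–exclusion. Total paths: C(17, 10) = 19448. Through P₁: C(7, 3)·C(10, 7) = 4200. Through P₂: C(14, 8)·C(3, 2) = 9009. Since P₁ is strictly southwest of P₂, a monotone path through both must visit P₁ then P₂; paths through both = C(7, 3)·C(7, 5)·C(3, 2) = 2205. Avoid both = 19448 − 4200 − 9009 + 2205 = 8444.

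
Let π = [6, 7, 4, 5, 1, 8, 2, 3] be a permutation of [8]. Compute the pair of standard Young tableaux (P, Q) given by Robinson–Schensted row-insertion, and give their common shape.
P = [1, 2, 3] / [4, 5, 8] / [6, 7];  Q = [1, 2, 6] / [3, 4, 8] / [5, 7];  common shape = (3, 3, 2)

Row-insert the values π_1, π_2, … into P one at a time, bumping the leftmost entry strictly greater than the inserted value down to the next row. The recording tableau Q records, in position (i, j), the step at which that cell was added to P.
  Insert 6 (step 1): P = [6];  Q = [1]
  Insert 7 (step 2): P = [6, 7];  Q = [1, 2]
  Insert 4 (step 3): P = [4, 7] / [6];  Q = [1, 2] / [3]
  Insert 5 (step 4): P = [4, 5] / [6, 7];  Q = [1, 2] / [3, 4]
  Insert 1 (step 5): P = [1, 5] / [4, 7] / [6];  Q = [1, 2] / [3, 4] / [5]
  Insert 8 (step 6): P = [1, 5, 8] / [4, 7] / [6];  Q = [1, 2, 6] / [3, 4] / [5]
  Insert 2 (step 7): P = [1, 2, 8] / [4, 5] / [6, 7];  Q = [1, 2, 6] / [3, 4] / [5, 7]
  Insert 3 (step 8): P = [1, 2, 3] / [4, 5, 8] / [6, 7];  Q = [1, 2, 6] / [3, 4, 8] / [5, 7]
Final shape: (3, 3, 2).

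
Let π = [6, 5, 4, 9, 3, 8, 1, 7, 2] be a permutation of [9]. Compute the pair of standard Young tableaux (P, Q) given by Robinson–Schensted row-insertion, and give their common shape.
P = [1, 2] / [3, 7] / [4, 8] / [5, 9] / [6];  Q = [1, 4] / [2, 6] / [3, 8] / [5, 9] / [7];  common shape = (2, 2, 2, 2, 1)

Row-insert the values π_1, π_2, … into P one at a time, bumping the leftmost entry strictly greater than the inserted value down to the next row. The recording tableau Q records, in position (i, j), the step at which that cell was added to P.
  Insert 6 (step 1): P = [6];  Q = [1]
  Insert 5 (step 2): P = [5] / [6];  Q = [1] / [2]
  Insert 4 (step 3): P = [4] / [5] / [6];  Q = [1] / [2] / [3]
  Insert 9 (step 4): P = [4, 9] / [5] / [6];  Q = [1, 4] / [2] / [3]
  Insert 3 (step 5): P = [3, 9] / [4] / [5] / [6];  Q = [1, 4] / [2] / [3] / [5]
  Insert 8 (step 6): P = [3, 8] / [4, 9] / [5] / [6];  Q = [1, 4] / [2, 6] / [3] / [5]
  Insert 1 (step 7): P = [1, 8] / [3, 9] / [4] / [5] / [6];  Q = [1, 4] / [2, 6] / [3] / [5] / [7]
  Insert 7 (step 8): P = [1, 7] / [3, 8] / [4, 9] / [5] / [6];  Q = [1, 4] / [2, 6] / [3, 8] / [5] / [7]
  Insert 2 (step 9): P = [1, 2] / [3, 7] / [4, 8] / [5, 9] / [6];  Q = [1, 4] / [2, 6] / [3, 8] / [5, 9] / [7]
Final shape: (2, 2, 2, 2, 1).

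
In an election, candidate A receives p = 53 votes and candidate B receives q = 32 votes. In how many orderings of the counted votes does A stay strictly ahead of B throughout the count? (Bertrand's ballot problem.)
Strict-lead orderings = 61873866799697844988866

Total orderings of the 85 votes with 53 for A: C(85, 53) = 250441841808300801145410. By the Bertrand ballot formula (Cycle Lemma / reflection principle), the number of orderings in which A is strictly ahead of B throughout is (p − q)/(p + q) · C(p + q, p) = (53 − 32)/(53 + 32) · 250441841808300801145410 = 61873866799697844988866.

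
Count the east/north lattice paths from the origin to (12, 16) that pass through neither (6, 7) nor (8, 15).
Number of paths = 19767705

Inclusion–exclusion. Total paths: C(28, 12) = 30421755. Through P₁: C(13, 6)·C(15, 6) = 8588580. Through P₂: C(23, 8)·C(5, 4) = 2451570. Since P₁ is strictly southwest of P₂, a monotone path through both must visit P₁ then P₂; paths through both = C(13, 6)·C(10, 2)·C(5, 4) = 386100. Avoid both = 30421755 − 8588580 − 2451570 + 386100 = 19767705.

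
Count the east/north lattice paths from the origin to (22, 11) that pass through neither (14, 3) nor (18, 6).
Number of paths = 170824824

Inclusion–exclusion. Total paths: C(33, 22) = 193536720. Through P₁: C(17, 14)·C(16, 8) = 8751600. Through P₂: C(24, 18)·C(9, 4) = 16959096. Since P₁ is strictly southwest of P₂, a monotone path through both must visit P₁ then P₂; paths through both = C(17, 14)·C(7, 4)·C(9, 4) = 2998800. Avoid both = 193536720 − 8751600 − 16959096 + 2998800 = 170824824.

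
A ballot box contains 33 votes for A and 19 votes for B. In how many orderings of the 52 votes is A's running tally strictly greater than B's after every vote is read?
Strict-lead orderings = 20558563992050

Total orderings of the 52 votes with 33 for A: C(52, 33) = 76360380541900. By the Bertrand ballot formula (Cycle Lemma / reflection principle), the number of orderings in which A is strictly ahead of B throughout is (p − q)/(p + q) · C(p + q, p) = (33 − 19)/(33 + 19) · 76360380541900 = 20558563992050.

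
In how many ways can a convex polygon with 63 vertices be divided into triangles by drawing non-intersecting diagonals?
C_61 = 6182127958584855650487080847216336

These polygon triangulations are counted by the Catalan number C_n = (1/(n + 1)) · C(2n, n). For n = 61: C_61 = (1/62) · C(122, 61) = 383291933432261050330199012527412832/62 = 6182127958584855650487080847216336.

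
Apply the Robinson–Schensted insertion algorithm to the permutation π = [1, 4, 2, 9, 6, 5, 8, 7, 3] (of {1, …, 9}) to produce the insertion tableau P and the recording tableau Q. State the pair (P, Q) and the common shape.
P = [1, 2, 3, 7] / [4, 5, 8] / [6] / [9];  Q = [1, 2, 4, 7] / [3, 5, 8] / [6] / [9];  common shape = (4, 3, 1, 1)

Row-insert the values π_1, π_2, … into P one at a time, bumping the leftmost entry strictly greater than the inserted value down to the next row. The recording tableau Q records, in position (i, j), the step at which that cell was added to P.
  Insert 1 (step 1): P = [1];  Q = [1]
  Insert 4 (step 2): P = [1, 4];  Q = [1, 2]
  Insert 2 (step 3): P = [1, 2] / [4];  Q = [1, 2] / [3]
  Insert 9 (step 4): P = [1, 2, 9] / [4];  Q = [1, 2, 4] / [3]
  Insert 6 (step 5): P = [1, 2, 6] / [4, 9];  Q = [1, 2, 4] / [3, 5]
  Insert 5 (step 6): P = [1, 2, 5] / [4, 6] / [9];  Q = [1, 2, 4] / [3, 5] / [6]
  Insert 8 (step 7): P = [1, 2, 5, 8] / [4, 6] / [9];  Q = [1, 2, 4, 7] / [3, 5] / [6]
  Insert 7 (step 8): P = [1, 2, 5, 7] / [4, 6, 8] / [9];  Q = [1, 2, 4, 7] / [3, 5, 8] / [6]
  Insert 3 (step 9): P = [1, 2, 3, 7] / [4, 5, 8] / [6] / [9];  Q = [1, 2, 4, 7] / [3, 5, 8] / [6] / [9]
Final shape: (4, 3, 1, 1).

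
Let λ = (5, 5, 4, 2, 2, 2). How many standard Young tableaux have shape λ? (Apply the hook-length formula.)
# SYT of shape (5, 5, 4, 2, 2, 2) = 64664600

Hook-length formula: f^λ = n! / Π hook(c), product over all cells c of the Young diagram. For λ = (5, 5, 4, 2, 2, 2), n = 20 boxes. Hook lengths by row (left-to-right, top-to-bottom): [10, 9, 5, 4, 2]; [9, 8, 4, 3, 1]; [7, 6, 2, 1]; [4, 3]; [3, 2]; [2, 1]. Product of hooks = 37623398400. So f^λ = 20! / 37623398400 = 2432902008176640000 / 37623398400 = 64664600.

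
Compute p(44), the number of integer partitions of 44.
p(44) = 75175

Compute p(n) via the recurrence p(n, m) = p(n, m−1) + p(n−m, m), where p(n, m) counts partitions of n with all parts ≤ m and p(n) = p(n, n). The base cases are p(0, m) = 1 and p(n, 0) = 0 for n > 0. Filling the table yields p(44) = 75175. (Euler's pentagonal recurrence is an alternative.)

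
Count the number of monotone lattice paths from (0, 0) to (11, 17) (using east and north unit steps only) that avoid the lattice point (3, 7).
Number of paths = 16223220

Total paths from (0, 0) to (11, 17): C(28, 11) = 21474180. Paths through (3, 7): (paths (0, 0) → (3, 7)) × (paths (3, 7) → (11, 17)) = C(10, 3) · C(18, 8) = 120 · 43758 = 5250960. Avoidance count = 21474180 − 5250960 = 16223220.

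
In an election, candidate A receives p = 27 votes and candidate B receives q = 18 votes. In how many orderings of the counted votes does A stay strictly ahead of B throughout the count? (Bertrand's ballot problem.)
Strict-lead orderings = 343176898988

Total orderings of the 45 votes with 27 for A: C(45, 27) = 1715884494940. By the Bertrand ballot formula (Cycle Lemma / reflection principle), the number of orderings in which A is strictly ahead of B throughout is (p − q)/(p + q) · C(p + q, p) = (27 − 18)/(27 + 18) · 1715884494940 = 343176898988.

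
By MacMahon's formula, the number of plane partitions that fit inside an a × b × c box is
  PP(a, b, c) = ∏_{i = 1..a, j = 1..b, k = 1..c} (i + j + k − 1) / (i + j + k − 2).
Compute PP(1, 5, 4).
PP(1, 5, 4) = 126

Evaluate the triple product over i = 1..1, j = 1..5, k = 1..4. The factors are (2/1) · (3/2) · (4/3) · (5/4) · (3/2) · (4/3) · (5/4) · (6/5) · … (20 factors total). The numerators and denominators telescope so the product is an integer; carrying out the multiplication exactly gives PP(1, 5, 4) = 126.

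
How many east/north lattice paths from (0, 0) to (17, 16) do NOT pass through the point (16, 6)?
Number of paths = 1165982367

Total paths from (0, 0) to (17, 16): C(33, 17) = 1166803110. Paths through (16, 6): (paths (0, 0) → (16, 6)) × (paths (16, 6) → (17, 16)) = C(22, 16) · C(11, 1) = 74613 · 11 = 820743. Avoidance count = 1166803110 − 820743 = 1165982367.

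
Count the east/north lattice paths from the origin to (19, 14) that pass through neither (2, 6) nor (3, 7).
Number of paths = 772835052

Inclusion–exclusion. Total paths: C(33, 19) = 818809200. Through P₁: C(8, 2)·C(25, 17) = 30284100. Through P₂: C(10, 3)·C(23, 16) = 29418840. Since P₁ is strictly southwest of P₂, a monotone path through both must visit P₁ then P₂; paths through both = C(8, 2)·C(2, 1)·C(23, 16) = 13728792. Avoid both = 818809200 − 30284100 − 29418840 + 13728792 = 772835052.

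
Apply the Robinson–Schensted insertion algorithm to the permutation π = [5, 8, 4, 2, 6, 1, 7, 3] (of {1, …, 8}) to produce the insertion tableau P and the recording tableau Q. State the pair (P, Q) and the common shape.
P = [1, 3, 7] / [2, 6] / [4, 8] / [5];  Q = [1, 2, 7] / [3, 5] / [4, 8] / [6];  common shape = (3, 2, 2, 1)

Row-insert the values π_1, π_2, … into P one at a time, bumping the leftmost entry strictly greater than the inserted value down to the next row. The recording tableau Q records, in position (i, j), the step at which that cell was added to P.
  Insert 5 (step 1): P = [5];  Q = [1]
  Insert 8 (step 2): P = [5, 8];  Q = [1, 2]
  Insert 4 (step 3): P = [4, 8] / [5];  Q = [1, 2] / [3]
  Insert 2 (step 4): P = [2, 8] / [4] / [5];  Q = [1, 2] / [3] / [4]
  Insert 6 (step 5): P = [2, 6] / [4, 8] / [5];  Q = [1, 2] / [3, 5] / [4]
  Insert 1 (step 6): P = [1, 6] / [2, 8] / [4] / [5];  Q = [1, 2] / [3, 5] / [4] / [6]
  Insert 7 (step 7): P = [1, 6, 7] / [2, 8] / [4] / [5];  Q = [1, 2, 7] / [3, 5] / [4] / [6]
  Insert 3 (step 8): P = [1, 3, 7] / [2, 6] / [4, 8] / [5];  Q = [1, 2, 7] / [3, 5] / [4, 8] / [6]
Final shape: (3, 2, 2, 1).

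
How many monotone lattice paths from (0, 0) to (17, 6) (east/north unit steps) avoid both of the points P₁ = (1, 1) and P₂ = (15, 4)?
Number of paths = 45153

Inclusion–exclusion. Total paths: C(23, 17) = 100947. Through P₁: C(2, 1)·C(21, 16) = 40698. Through P₂: C(19, 15)·C(4, 2) = 23256. Since P₁ is strictly southwest of P₂, a monotone path through both must visit P₁ then P₂; paths through both = C(2, 1)·C(17, 14)·C(4, 2) = 8160. Avoid both = 100947 − 40698 − 23256 + 8160 = 45153.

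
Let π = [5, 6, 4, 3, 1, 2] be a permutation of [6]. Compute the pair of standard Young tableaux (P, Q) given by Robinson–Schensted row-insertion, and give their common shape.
P = [1, 2] / [3, 6] / [4] / [5];  Q = [1, 2] / [3, 6] / [4] / [5];  common shape = (2, 2, 1, 1)

Row-insert the values π_1, π_2, … into P one at a time, bumping the leftmost entry strictly greater than the inserted value down to the next row. The recording tableau Q records, in position (i, j), the step at which that cell was added to P.
  Insert 5 (step 1): P = [5];  Q = [1]
  Insert 6 (step 2): P = [5, 6];  Q = [1, 2]
  Insert 4 (step 3): P = [4, 6] / [5];  Q = [1, 2] / [3]
  Insert 3 (step 4): P = [3, 6] / [4] / [5];  Q = [1, 2] / [3] / [4]
  Insert 1 (step 5): P = [1, 6] / [3] / [4] / [5];  Q = [1, 2] / [3] / [4] / [5]
  Insert 2 (step 6): P = [1, 2] / [3, 6] / [4] / [5];  Q = [1, 2] / [3, 6] / [4] / [5]
Final shape: (2, 2, 1, 1).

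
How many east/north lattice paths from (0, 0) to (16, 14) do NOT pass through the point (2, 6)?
Number of paths = 136469115

Total paths from (0, 0) to (16, 14): C(30, 16) = 145422675. Paths through (2, 6): (paths (0, 0) → (2, 6)) × (paths (2, 6) → (16, 14)) = C(8, 2) · C(22, 14) = 28 · 319770 = 8953560. Avoidance count = 145422675 − 8953560 = 136469115.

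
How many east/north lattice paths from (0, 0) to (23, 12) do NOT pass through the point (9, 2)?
Number of paths = 726582720

Total paths from (0, 0) to (23, 12): C(35, 23) = 834451800. Paths through (9, 2): (paths (0, 0) → (9, 2)) × (paths (9, 2) → (23, 12)) = C(11, 9) · C(24, 14) = 55 · 1961256 = 107869080. Avoidance count = 834451800 − 107869080 = 726582720.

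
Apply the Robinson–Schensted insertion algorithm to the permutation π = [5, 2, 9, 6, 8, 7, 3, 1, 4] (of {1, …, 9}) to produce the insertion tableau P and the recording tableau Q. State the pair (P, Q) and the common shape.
P = [1, 3, 4] / [2, 6, 7] / [5] / [8] / [9];  Q = [1, 3, 5] / [2, 4, 9] / [6] / [7] / [8];  common shape = (3, 3, 1, 1, 1)

Row-insert the values π_1, π_2, … into P one at a time, bumping the leftmost entry strictly greater than the inserted value down to the next row. The recording tableau Q records, in position (i, j), the step at which that cell was added to P.
  Insert 5 (step 1): P = [5];  Q = [1]
  Insert 2 (step 2): P = [2] / [5];  Q = [1] / [2]
  Insert 9 (step 3): P = [2, 9] / [5];  Q = [1, 3] / [2]
  Insert 6 (step 4): P = [2, 6] / [5, 9];  Q = [1, 3] / [2, 4]
  Insert 8 (step 5): P = [2, 6, 8] / [5, 9];  Q = [1, 3, 5] / [2, 4]
  Insert 7 (step 6): P = [2, 6, 7] / [5, 8] / [9];  Q = [1, 3, 5] / [2, 4] / [6]
  Insert 3 (step 7): P = [2, 3, 7] / [5, 6] / [8] / [9];  Q = [1, 3, 5] / [2, 4] / [6] / [7]
  Insert 1 (step 8): P = [1, 3, 7] / [2, 6] / [5] / [8] / [9];  Q = [1, 3, 5] / [2, 4] / [6] / [7] / [8]
  Insert 4 (step 9): P = [1, 3, 4] / [2, 6, 7] / [5] / [8] / [9];  Q = [1, 3, 5] / [2, 4, 9] / [6] / [7] / [8]
Final shape: (3, 3, 1, 1, 1).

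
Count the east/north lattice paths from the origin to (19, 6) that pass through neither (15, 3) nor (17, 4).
Number of paths = 127318

Inclusion–exclusion. Total paths: C(25, 19) = 177100. Through P₁: C(18, 15)·C(7, 4) = 28560. Through P₂: C(21, 17)·C(4, 2) = 35910. Since P₁ is strictly southwest of P₂, a monotone path through both must visit P₁ then P₂; paths through both = C(18, 15)·C(3, 2)·C(4, 2) = 14688. Avoid both = 177100 − 28560 − 35910 + 14688 = 127318.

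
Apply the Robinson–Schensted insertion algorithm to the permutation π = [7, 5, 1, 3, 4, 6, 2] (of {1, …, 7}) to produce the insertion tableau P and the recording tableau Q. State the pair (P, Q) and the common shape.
P = [1, 2, 4, 6] / [3] / [5] / [7];  Q = [1, 4, 5, 6] / [2] / [3] / [7];  common shape = (4, 1, 1, 1)

Row-insert the values π_1, π_2, … into P one at a time, bumping the leftmost entry strictly greater than the inserted value down to the next row. The recording tableau Q records, in position (i, j), the step at which that cell was added to P.
  Insert 7 (step 1): P = [7];  Q = [1]
  Insert 5 (step 2): P = [5] / [7];  Q = [1] / [2]
  Insert 1 (step 3): P = [1] / [5] / [7];  Q = [1] / [2] / [3]
  Insert 3 (step 4): P = [1, 3] / [5] / [7];  Q = [1, 4] / [2] / [3]
  Insert 4 (step 5): P = [1, 3, 4] / [5] / [7];  Q = [1, 4, 5] / [2] / [3]
  Insert 6 (step 6): P = [1, 3, 4, 6] / [5] / [7];  Q = [1, 4, 5, 6] / [2] / [3]
  Insert 2 (step 7): P = [1, 2, 4, 6] / [3] / [5] / [7];  Q = [1, 4, 5, 6] / [2] / [3] / [7]
Final shape: (4, 1, 1, 1).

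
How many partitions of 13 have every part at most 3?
p(13, parts ≤ 3) = 21

Partitions of 13 with all parts ≤ 3: 3+3+3+3+1, 3+3+3+2+2, 3+3+3+2+1+1, 3+3+3+1+1+1+1, 3+3+2+2+2+1, 3+3+2+2+1+1+1, 3+3+2+1+1+1+1+1, 3+3+1+1+1+1+1+1+1, 3+2+2+2+2+2, 3+2+2+2+2+1+1, 3+2+2+2+1+1+1+1, 3+2+2+1+1+1+1+1+1, 3+2+1+1+1+1+1+1+1+1, 3+1+1+1+1+1+1+1+1+1+1, 2+2+2+2+2+2+1, 2+2+2+2+2+1+1+1, 2+2+2+2+1+1+1+1+1, 2+2+2+1+1+1+1+1+1+1, 2+2+1+1+1+1+1+1+1+1+1, 2+1+1+1+1+1+1+1+1+1+1+1, 1+1+1+1+1+1+1+1+1+1+1+1+1. Count = 21.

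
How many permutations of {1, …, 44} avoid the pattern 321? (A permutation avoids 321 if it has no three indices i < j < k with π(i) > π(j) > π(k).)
C_44 = 583300119592996693088040

These 321-avoiding permutations are counted by the Catalan number C_n = (1/(n + 1)) · C(2n, n). For n = 44: C_44 = (1/45) · C(88, 44) = 26248505381684851188961800/45 = 583300119592996693088040.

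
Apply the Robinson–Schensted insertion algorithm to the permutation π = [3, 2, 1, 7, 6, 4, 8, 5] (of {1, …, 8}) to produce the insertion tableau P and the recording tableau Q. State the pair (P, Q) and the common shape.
P = [1, 4, 5] / [2, 6, 8] / [3, 7];  Q = [1, 4, 7] / [2, 5, 8] / [3, 6];  common shape = (3, 3, 2)

Row-insert the values π_1, π_2, … into P one at a time, bumping the leftmost entry strictly greater than the inserted value down to the next row. The recording tableau Q records, in position (i, j), the step at which that cell was added to P.
  Insert 3 (step 1): P = [3];  Q = [1]
  Insert 2 (step 2): P = [2] / [3];  Q = [1] / [2]
  Insert 1 (step 3): P = [1] / [2] / [3];  Q = [1] / [2] / [3]
  Insert 7 (step 4): P = [1, 7] / [2] / [3];  Q = [1, 4] / [2] / [3]
  Insert 6 (step 5): P = [1, 6] / [2, 7] / [3];  Q = [1, 4] / [2, 5] / [3]
  Insert 4 (step 6): P = [1, 4] / [2, 6] / [3, 7];  Q = [1, 4] / [2, 5] / [3, 6]
  Insert 8 (step 7): P = [1, 4, 8] / [2, 6] / [3, 7];  Q = [1, 4, 7] / [2, 5] / [3, 6]
  Insert 5 (step 8): P = [1, 4, 5] / [2, 6, 8] / [3, 7];  Q = [1, 4, 7] / [2, 5, 8] / [3, 6]
Final shape: (3, 3, 2).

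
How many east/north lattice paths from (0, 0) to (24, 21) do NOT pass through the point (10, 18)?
Number of paths = 3764732035350

Total paths from (0, 0) to (24, 21): C(45, 24) = 3773655750150. Paths through (10, 18): (paths (0, 0) → (10, 18)) × (paths (10, 18) → (24, 21)) = C(28, 10) · C(17, 14) = 13123110 · 680 = 8923714800. Avoidance count = 3773655750150 − 8923714800 = 3764732035350.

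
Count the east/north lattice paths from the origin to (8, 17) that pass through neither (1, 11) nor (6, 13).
Number of paths = 657783

Inclusion–exclusion. Total paths: C(25, 8) = 1081575. Through P₁: C(12, 1)·C(13, 7) = 20592. Through P₂: C(19, 6)·C(6, 2) = 406980. Since P₁ is strictly southwest of P₂, a monotone path through both must visit P₁ then P₂; paths through both = C(12, 1)·C(7, 5)·C(6, 2) = 3780. Avoid both = 1081575 − 20592 − 406980 + 3780 = 657783.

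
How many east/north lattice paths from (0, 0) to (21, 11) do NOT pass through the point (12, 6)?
Number of paths = 91859352

Total paths from (0, 0) to (21, 11): C(32, 21) = 129024480. Paths through (12, 6): (paths (0, 0) → (12, 6)) × (paths (12, 6) → (21, 11)) = C(18, 12) · C(14, 9) = 18564 · 2002 = 37165128. Avoidance count = 129024480 − 37165128 = 91859352.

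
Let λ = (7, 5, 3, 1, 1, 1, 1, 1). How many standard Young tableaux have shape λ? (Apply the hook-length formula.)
# SYT of shape (7, 5, 3, 1, 1, 1, 1, 1) = 91832130

Hook-length formula: f^λ = n! / Π hook(c), product over all cells c of the Young diagram. For λ = (7, 5, 3, 1, 1, 1, 1, 1), n = 20 boxes. Hook lengths by row (left-to-right, top-to-bottom): [14, 8, 7, 5, 4, 2, 1]; [11, 5, 4, 2, 1]; [8, 2, 1]; [5]; [4]; [3]; [2]; [1]. Product of hooks = 26492928000. So f^λ = 20! / 26492928000 = 2432902008176640000 / 26492928000 = 91832130.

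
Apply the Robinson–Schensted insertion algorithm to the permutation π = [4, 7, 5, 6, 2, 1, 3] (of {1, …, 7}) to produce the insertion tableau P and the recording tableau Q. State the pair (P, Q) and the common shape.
P = [1, 3, 6] / [2, 5] / [4] / [7];  Q = [1, 2, 4] / [3, 7] / [5] / [6];  common shape = (3, 2, 1, 1)

Row-insert the values π_1, π_2, … into P one at a time, bumping the leftmost entry strictly greater than the inserted value down to the next row. The recording tableau Q records, in position (i, j), the step at which that cell was added to P.
  Insert 4 (step 1): P = [4];  Q = [1]
  Insert 7 (step 2): P = [4, 7];  Q = [1, 2]
  Insert 5 (step 3): P = [4, 5] / [7];  Q = [1, 2] / [3]
  Insert 6 (step 4): P = [4, 5, 6] / [7];  Q = [1, 2, 4] / [3]
  Insert 2 (step 5): P = [2, 5, 6] / [4] / [7];  Q = [1, 2, 4] / [3] / [5]
  Insert 1 (step 6): P = [1, 5, 6] / [2] / [4] / [7];  Q = [1, 2, 4] / [3] / [5] / [6]
  Insert 3 (step 7): P = [1, 3, 6] / [2, 5] / [4] / [7];  Q = [1, 2, 4] / [3, 7] / [5] / [6]
Final shape: (3, 2, 1, 1).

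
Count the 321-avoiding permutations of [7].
C_7 = 429

These 321-avoiding permutations are counted by the Catalan number C_n = (1/(n + 1)) · C(2n, n). For n = 7: C_7 = (1/8) · C(14, 7) = 3432/8 = 429.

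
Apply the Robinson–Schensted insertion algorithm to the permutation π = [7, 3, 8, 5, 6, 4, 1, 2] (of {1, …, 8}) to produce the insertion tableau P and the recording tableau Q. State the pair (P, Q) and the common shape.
P = [1, 2, 6] / [3, 4] / [5, 8] / [7];  Q = [1, 3, 5] / [2, 4] / [6, 8] / [7];  common shape = (3, 2, 2, 1)

Row-insert the values π_1, π_2, … into P one at a time, bumping the leftmost entry strictly greater than the inserted value down to the next row. The recording tableau Q records, in position (i, j), the step at which that cell was added to P.
  Insert 7 (step 1): P = [7];  Q = [1]
  Insert 3 (step 2): P = [3] / [7];  Q = [1] / [2]
  Insert 8 (step 3): P = [3, 8] / [7];  Q = [1, 3] / [2]
  Insert 5 (step 4): P = [3, 5] / [7, 8];  Q = [1, 3] / [2, 4]
  Insert 6 (step 5): P = [3, 5, 6] / [7, 8];  Q = [1, 3, 5] / [2, 4]
  Insert 4 (step 6): P = [3, 4, 6] / [5, 8] / [7];  Q = [1, 3, 5] / [2, 4] / [6]
  Insert 1 (step 7): P = [1, 4, 6] / [3, 8] / [5] / [7];  Q = [1, 3, 5] / [2, 4] / [6] / [7]
  Insert 2 (step 8): P = [1, 2, 6] / [3, 4] / [5, 8] / [7];  Q = [1, 3, 5] / [2, 4] / [6, 8] / [7]
Final shape: (3, 2, 2, 1).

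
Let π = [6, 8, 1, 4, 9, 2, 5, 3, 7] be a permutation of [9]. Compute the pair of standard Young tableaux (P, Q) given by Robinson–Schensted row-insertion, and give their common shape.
P = [1, 2, 3, 7] / [4, 5, 9] / [6, 8];  Q = [1, 2, 5, 9] / [3, 4, 7] / [6, 8];  common shape = (4, 3, 2)

Row-insert the values π_1, π_2, … into P one at a time, bumping the leftmost entry strictly greater than the inserted value down to the next row. The recording tableau Q records, in position (i, j), the step at which that cell was added to P.
  Insert 6 (step 1): P = [6];  Q = [1]
  Insert 8 (step 2): P = [6, 8];  Q = [1, 2]
  Insert 1 (step 3): P = [1, 8] / [6];  Q = [1, 2] / [3]
  Insert 4 (step 4): P = [1, 4] / [6, 8];  Q = [1, 2] / [3, 4]
  Insert 9 (step 5): P = [1, 4, 9] / [6, 8];  Q = [1, 2, 5] / [3, 4]
  Insert 2 (step 6): P = [1, 2, 9] / [4, 8] / [6];  Q = [1, 2, 5] / [3, 4] / [6]
  Insert 5 (step 7): P = [1, 2, 5] / [4, 8, 9] / [6];  Q = [1, 2, 5] / [3, 4, 7] / [6]
  Insert 3 (step 8): P = [1, 2, 3] / [4, 5, 9] / [6, 8];  Q = [1, 2, 5] / [3, 4, 7] / [6, 8]
  Insert 7 (step 9): P = [1, 2, 3, 7] / [4, 5, 9] / [6, 8];  Q = [1, 2, 5, 9] / [3, 4, 7] / [6, 8]
Final shape: (4, 3, 2).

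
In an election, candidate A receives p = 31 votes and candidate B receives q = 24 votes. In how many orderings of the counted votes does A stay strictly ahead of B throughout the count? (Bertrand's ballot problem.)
Strict-lead orderings = 316729578421620

Total orderings of the 55 votes with 31 for A: C(55, 31) = 2488589544741300. By the Bertrand ballot formula (Cycle Lemma / reflection principle), the number of orderings in which A is strictly ahead of B throughout is (p − q)/(p + q) · C(p + q, p) = (31 − 24)/(31 + 24) · 2488589544741300 = 316729578421620.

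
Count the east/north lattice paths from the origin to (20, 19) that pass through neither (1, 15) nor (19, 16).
Number of paths = 52683408146

Inclusion–exclusion. Total paths: C(39, 20) = 68923264410. Through P₁: C(16, 1)·C(23, 19) = 141680. Through P₂: C(35, 19)·C(4, 1) = 16239715800. Since P₁ is strictly southwest of P₂, a monotone path through both must visit P₁ then P₂; paths through both = C(16, 1)·C(19, 18)·C(4, 1) = 1216. Avoid both = 68923264410 − 141680 − 16239715800 + 1216 = 52683408146.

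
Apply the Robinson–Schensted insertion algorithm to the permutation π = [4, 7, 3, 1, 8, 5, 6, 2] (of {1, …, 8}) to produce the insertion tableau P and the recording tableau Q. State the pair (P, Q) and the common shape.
P = [1, 2, 6] / [3, 5, 8] / [4, 7];  Q = [1, 2, 5] / [3, 6, 7] / [4, 8];  common shape = (3, 3, 2)

Row-insert the values π_1, π_2, … into P one at a time, bumping the leftmost entry strictly greater than the inserted value down to the next row. The recording tableau Q records, in position (i, j), the step at which that cell was added to P.
  Insert 4 (step 1): P = [4];  Q = [1]
  Insert 7 (step 2): P = [4, 7];  Q = [1, 2]
  Insert 3 (step 3): P = [3, 7] / [4];  Q = [1, 2] / [3]
  Insert 1 (step 4): P = [1, 7] / [3] / [4];  Q = [1, 2] / [3] / [4]
  Insert 8 (step 5): P = [1, 7, 8] / [3] / [4];  Q = [1, 2, 5] / [3] / [4]
  Insert 5 (step 6): P = [1, 5, 8] / [3, 7] / [4];  Q = [1, 2, 5] / [3, 6] / [4]
  Insert 6 (step 7): P = [1, 5, 6] / [3, 7, 8] / [4];  Q = [1, 2, 5] / [3, 6, 7] / [4]
  Insert 2 (step 8): P = [1, 2, 6] / [3, 5, 8] / [4, 7];  Q = [1, 2, 5] / [3, 6, 7] / [4, 8]
Final shape: (3, 3, 2).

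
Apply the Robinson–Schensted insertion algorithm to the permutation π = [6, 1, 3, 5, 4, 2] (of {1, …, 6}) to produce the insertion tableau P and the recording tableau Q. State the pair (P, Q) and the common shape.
P = [1, 2, 4] / [3] / [5] / [6];  Q = [1, 3, 4] / [2] / [5] / [6];  common shape = (3, 1, 1, 1)

Row-insert the values π_1, π_2, … into P one at a time, bumping the leftmost entry strictly greater than the inserted value down to the next row. The recording tableau Q records, in position (i, j), the step at which that cell was added to P.
  Insert 6 (step 1): P = [6];  Q = [1]
  Insert 1 (step 2): P = [1] / [6];  Q = [1] / [2]
  Insert 3 (step 3): P = [1, 3] / [6];  Q = [1, 3] / [2]
  Insert 5 (step 4): P = [1, 3, 5] / [6];  Q = [1, 3, 4] / [2]
  Insert 4 (step 5): P = [1, 3, 4] / [5] / [6];  Q = [1, 3, 4] / [2] / [5]
  Insert 2 (step 6): P = [1, 2, 4] / [3] / [5] / [6];  Q = [1, 3, 4] / [2] / [5] / [6]
Final shape: (3, 1, 1, 1).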